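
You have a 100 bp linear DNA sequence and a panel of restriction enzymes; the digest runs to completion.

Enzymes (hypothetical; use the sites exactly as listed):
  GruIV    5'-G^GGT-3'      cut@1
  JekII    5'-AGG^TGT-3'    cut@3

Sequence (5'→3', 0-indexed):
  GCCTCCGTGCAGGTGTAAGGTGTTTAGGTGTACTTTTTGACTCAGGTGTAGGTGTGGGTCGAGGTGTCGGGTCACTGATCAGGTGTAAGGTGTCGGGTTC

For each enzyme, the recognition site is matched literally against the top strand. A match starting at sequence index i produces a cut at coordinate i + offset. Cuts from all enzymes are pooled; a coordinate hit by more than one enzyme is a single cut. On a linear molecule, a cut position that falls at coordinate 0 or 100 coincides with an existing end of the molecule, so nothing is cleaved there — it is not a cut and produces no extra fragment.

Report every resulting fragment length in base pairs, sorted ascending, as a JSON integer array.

[4,5,5,5,6,7,7,8,8,13,14,18]

Per-enzyme occurrences:
  GruIV (GGGT, off=1): starts [55, 68, 94] → cuts [56, 69, 95]
  JekII (AGGTGT, off=3): starts [10, 17, 25, 43, 49, 61, 80, 87] → cuts [13, 20, 28, 46, 52, 64, 83, 90]

Pooled cuts: [13, 20, 28, 46, 52, 56, 64, 69, 83, 90, 95]

Fragment lengths:
  [0,13): 13 bp
  [13,20): 7 bp
  [20,28): 8 bp
  [28,46): 18 bp
  [46,52): 6 bp
  [52,56): 4 bp
  [56,64): 8 bp
  [64,69): 5 bp
  [69,83): 14 bp
  [83,90): 7 bp
  [90,95): 5 bp
  [95,100): 5 bp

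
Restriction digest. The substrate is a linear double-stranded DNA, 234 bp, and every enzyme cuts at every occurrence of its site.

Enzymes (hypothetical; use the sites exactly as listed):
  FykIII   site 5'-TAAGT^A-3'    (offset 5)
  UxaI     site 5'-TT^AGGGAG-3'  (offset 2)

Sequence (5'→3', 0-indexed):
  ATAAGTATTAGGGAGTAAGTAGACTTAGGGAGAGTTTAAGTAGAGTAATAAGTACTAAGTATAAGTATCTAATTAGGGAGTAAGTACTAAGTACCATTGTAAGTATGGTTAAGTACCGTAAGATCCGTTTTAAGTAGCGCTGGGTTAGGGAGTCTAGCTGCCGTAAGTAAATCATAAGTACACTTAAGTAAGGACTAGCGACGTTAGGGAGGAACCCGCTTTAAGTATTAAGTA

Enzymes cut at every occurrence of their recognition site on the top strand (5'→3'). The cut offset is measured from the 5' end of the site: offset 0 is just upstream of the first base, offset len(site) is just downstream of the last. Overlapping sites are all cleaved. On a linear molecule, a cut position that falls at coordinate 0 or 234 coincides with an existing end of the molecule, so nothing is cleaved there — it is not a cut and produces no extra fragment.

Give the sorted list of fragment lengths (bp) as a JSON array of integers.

Per-enzyme occurrences:
  FykIII (TAAGTA, off=5): starts [1, 15, 36, 48, 55, 61, 80, 87, 99, 109, 130, 163, 174, 184, 221, 228] → cuts [6, 20, 41, 53, 60, 66, 85, 92, 104, 114, 135, 168, 179, 189, 226, 233]
  UxaI (TTAGGGAG, off=2): starts [7, 24, 72, 144, 203] → cuts [9, 26, 74, 146, 205]

Pooled cuts: [6, 9, 20, 26, 41, 53, 60, 66, 74, 85, 92, 104, 114, 135, 146, 168, 179, 189, 205, 226, 233]

Fragments:
  [0,6): 6 bp
  [6,9): 3 bp
  [9,20): 11 bp
  [20,26): 6 bp
  [26,41): 15 bp
  [41,53): 12 bp
  [53,60): 7 bp
  [60,66): 6 bp
  [66,74): 8 bp
  [74,85): 11 bp
  [85,92): 7 bp
  [92,104): 12 bp
  [104,114): 10 bp
  [114,135): 21 bp
  [135,146): 11 bp
  [146,168): 22 bp
  [168,179): 11 bp
  [179,189): 10 bp
  [189,205): 16 bp
  [205,226): 21 bp
  [226,233): 7 bp
  [233,234): 1 bp

[1,3,6,6,6,7,7,7,8,10,10,11,11,11,11,12,12,15,16,21,21,22]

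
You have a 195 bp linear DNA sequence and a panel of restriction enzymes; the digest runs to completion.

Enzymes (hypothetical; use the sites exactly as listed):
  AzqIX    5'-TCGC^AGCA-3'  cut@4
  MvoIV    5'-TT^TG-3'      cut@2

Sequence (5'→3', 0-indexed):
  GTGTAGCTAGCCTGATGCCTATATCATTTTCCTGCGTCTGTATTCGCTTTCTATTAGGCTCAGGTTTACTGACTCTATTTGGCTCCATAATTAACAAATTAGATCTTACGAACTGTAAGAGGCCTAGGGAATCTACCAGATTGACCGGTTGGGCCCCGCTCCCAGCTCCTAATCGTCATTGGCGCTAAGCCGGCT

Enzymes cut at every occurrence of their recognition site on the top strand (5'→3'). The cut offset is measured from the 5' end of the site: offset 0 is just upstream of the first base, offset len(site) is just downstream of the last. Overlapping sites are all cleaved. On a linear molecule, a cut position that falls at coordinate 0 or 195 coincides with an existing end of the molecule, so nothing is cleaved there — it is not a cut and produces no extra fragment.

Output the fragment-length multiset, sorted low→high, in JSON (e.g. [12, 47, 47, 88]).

[79,116]

Site scan:
  AzqIX (TCGCAGCA, off=4): no sites
  MvoIV (TTTG, off=2): starts [77] → cuts [79]

All cut coordinates (distinct, sorted): [79]

Fragment lengths:
  [0,79): 79 bp
  [79,195): 116 bp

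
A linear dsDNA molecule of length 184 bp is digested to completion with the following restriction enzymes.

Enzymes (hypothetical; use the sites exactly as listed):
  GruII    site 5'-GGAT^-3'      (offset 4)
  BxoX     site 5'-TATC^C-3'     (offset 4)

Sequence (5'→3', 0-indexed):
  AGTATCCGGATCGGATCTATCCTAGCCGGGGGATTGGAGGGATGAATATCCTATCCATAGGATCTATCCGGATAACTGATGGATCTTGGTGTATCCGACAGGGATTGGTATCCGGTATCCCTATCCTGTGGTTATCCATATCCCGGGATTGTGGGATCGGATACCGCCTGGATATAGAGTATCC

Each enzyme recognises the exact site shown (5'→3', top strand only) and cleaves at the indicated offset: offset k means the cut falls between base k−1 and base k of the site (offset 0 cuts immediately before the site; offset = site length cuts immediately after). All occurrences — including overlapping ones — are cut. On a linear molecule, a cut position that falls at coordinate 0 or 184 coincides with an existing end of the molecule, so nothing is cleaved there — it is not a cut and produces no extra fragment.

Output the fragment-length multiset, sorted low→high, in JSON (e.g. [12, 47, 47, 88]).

[1,5,5,5,5,5,5,5,6,6,6,7,7,7,7,8,8,9,10,10,11,11,11,11,13]

Scan for sites:
  GruII (GGAT, off=4): starts [7, 12, 30, 39, 59, 69, 80, 101, 145, 153, 158, 169] → cuts [11, 16, 34, 43, 63, 73, 84, 105, 149, 157, 162, 173]
  BxoX (TATCC, off=4): starts [2, 17, 46, 51, 64, 91, 108, 115, 121, 132, 138, 179] → cuts [6, 21, 50, 55, 68, 95, 112, 119, 125, 136, 142, 183]

All cut coordinates (distinct, sorted): [6, 11, 16, 21, 34, 43, 50, 55, 63, 68, 73, 84, 95, 105, 112, 119, 125, 136, 142, 149, 157, 162, 173, 183]

Fragments:
  [0,6): 6 bp
  [6,11): 5 bp
  [11,16): 5 bp
  [16,21): 5 bp
  [21,34): 13 bp
  [34,43): 9 bp
  [43,50): 7 bp
  [50,55): 5 bp
  [55,63): 8 bp
  [63,68): 5 bp
  [68,73): 5 bp
  [73,84): 11 bp
  [84,95): 11 bp
  [95,105): 10 bp
  [105,112): 7 bp
  [112,119): 7 bp
  [119,125): 6 bp
  [125,136): 11 bp
  [136,142): 6 bp
  [142,149): 7 bp
  [149,157): 8 bp
  [157,162): 5 bp
  [162,173): 11 bp
  [173,183): 10 bp
  [183,184): 1 bp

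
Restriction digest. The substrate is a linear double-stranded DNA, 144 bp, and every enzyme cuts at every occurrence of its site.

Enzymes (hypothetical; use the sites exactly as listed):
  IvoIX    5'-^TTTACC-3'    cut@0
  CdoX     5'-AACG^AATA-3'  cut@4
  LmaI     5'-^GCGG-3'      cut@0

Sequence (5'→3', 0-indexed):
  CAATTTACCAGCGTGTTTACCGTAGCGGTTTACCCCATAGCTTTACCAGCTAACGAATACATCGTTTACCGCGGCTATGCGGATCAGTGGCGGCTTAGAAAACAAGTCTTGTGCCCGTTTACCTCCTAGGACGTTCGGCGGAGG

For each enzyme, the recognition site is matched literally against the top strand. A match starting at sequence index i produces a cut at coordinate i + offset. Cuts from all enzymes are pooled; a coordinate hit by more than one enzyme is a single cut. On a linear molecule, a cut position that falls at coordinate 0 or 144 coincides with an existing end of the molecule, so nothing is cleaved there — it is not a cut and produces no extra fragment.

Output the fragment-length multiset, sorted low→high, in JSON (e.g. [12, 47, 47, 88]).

[3,4,6,7,8,9,9,11,12,13,14,20,28]

Scan for sites:
  IvoIX TTTACC/0: at [3, 15, 28, 41, 64, 117] ⇒ [3, 15, 28, 41, 64, 117]
  CdoX AACGAATA/4: at [51] ⇒ [55]
  LmaI GCGG/0: at [24, 70, 78, 89, 137] ⇒ [24, 70, 78, 89, 137]

Pooled cuts: [3, 15, 24, 28, 41, 55, 64, 70, 78, 89, 117, 137]

Fragment lengths:
  [0,3): 3 bp
  [3,15): 12 bp
  [15,24): 9 bp
  [24,28): 4 bp
  [28,41): 13 bp
  [41,55): 14 bp
  [55,64): 9 bp
  [64,70): 6 bp
  [70,78): 8 bp
  [78,89): 11 bp
  [89,117): 28 bp
  [117,137): 20 bp
  [137,144): 7 bp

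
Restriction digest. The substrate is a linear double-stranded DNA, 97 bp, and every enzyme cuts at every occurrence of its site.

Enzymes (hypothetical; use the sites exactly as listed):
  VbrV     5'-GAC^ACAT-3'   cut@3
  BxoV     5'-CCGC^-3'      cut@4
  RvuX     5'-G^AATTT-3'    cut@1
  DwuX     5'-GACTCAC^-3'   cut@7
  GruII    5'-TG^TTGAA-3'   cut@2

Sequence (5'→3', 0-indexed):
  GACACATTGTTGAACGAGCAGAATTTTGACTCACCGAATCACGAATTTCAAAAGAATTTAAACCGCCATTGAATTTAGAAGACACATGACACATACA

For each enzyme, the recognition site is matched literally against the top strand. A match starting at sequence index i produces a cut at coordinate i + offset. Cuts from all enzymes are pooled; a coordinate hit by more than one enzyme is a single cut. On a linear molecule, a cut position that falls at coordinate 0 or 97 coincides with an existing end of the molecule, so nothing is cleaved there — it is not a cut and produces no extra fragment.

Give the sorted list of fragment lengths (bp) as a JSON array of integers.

[3,5,6,7,7,9,11,12,12,12,13]

Per-enzyme occurrences:
  VbrV (GACACAT, off=3): starts [0, 80, 87] → cuts [3, 83, 90]
  BxoV (CCGC, off=4): starts [62] → cuts [66]
  RvuX (GAATTT, off=1): starts [20, 42, 53, 70] → cuts [21, 43, 54, 71]
  DwuX (GACTCAC, off=7): starts [27] → cuts [34]
  GruII (TGTTGAA, off=2): starts [7] → cuts [9]

All cut coordinates (distinct, sorted): [3, 9, 21, 34, 43, 54, 66, 71, 83, 90]

Fragments:
  [0,3): 3 bp
  [3,9): 6 bp
  [9,21): 12 bp
  [21,34): 13 bp
  [34,43): 9 bp
  [43,54): 11 bp
  [54,66): 12 bp
  [66,71): 5 bp
  [71,83): 12 bp
  [83,90): 7 bp
  [90,97): 7 bp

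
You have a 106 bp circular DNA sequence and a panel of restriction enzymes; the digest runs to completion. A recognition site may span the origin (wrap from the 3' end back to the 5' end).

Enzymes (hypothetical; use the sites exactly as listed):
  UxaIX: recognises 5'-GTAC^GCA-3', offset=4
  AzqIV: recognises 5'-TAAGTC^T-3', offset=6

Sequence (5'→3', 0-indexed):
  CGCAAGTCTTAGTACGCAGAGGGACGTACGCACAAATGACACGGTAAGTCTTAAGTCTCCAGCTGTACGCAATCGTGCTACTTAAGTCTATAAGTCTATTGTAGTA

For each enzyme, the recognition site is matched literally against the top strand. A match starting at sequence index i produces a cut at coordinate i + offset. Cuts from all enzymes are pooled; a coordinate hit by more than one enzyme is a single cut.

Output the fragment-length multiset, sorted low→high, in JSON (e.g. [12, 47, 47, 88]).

[7,8,11,11,14,14,20,21]

Scan for sites:
  UxaIX (GTACGCA, off=4): starts [11, 25, 64, 103] → cuts [1, 15, 29, 68]
  AzqIV (TAAGTCT, off=6): starts [44, 51, 82, 90] → cuts [50, 57, 88, 96]

All cut coordinates (distinct, sorted): [1, 15, 29, 50, 57, 68, 88, 96]

Fragments:
  1→15: 14 bp
  15→29: 14 bp
  29→50: 21 bp
  50→57: 7 bp
  57→68: 11 bp
  68→88: 20 bp
  88→96: 8 bp
  96→1 (wrap): 106-96+1 = 11 bp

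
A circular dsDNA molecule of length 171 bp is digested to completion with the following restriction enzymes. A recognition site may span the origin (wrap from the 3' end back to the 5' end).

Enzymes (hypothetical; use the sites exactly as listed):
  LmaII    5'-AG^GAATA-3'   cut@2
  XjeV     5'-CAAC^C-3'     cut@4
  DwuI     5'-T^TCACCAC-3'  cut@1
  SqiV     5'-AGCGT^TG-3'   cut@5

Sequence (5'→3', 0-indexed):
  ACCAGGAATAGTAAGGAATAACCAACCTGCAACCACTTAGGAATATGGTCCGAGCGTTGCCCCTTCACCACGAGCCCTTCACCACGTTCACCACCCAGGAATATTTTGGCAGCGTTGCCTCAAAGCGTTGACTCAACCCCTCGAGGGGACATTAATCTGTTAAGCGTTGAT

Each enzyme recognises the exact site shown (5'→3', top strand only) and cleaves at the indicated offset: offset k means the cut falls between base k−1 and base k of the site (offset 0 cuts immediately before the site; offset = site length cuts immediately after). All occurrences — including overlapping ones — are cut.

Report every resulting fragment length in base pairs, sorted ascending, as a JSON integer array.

Site scan:
  LmaII AGGAATA/2: at [3, 13, 38, 96] ⇒ [5, 15, 40, 98]
  XjeV CAACC/4: at [22, 29, 133] ⇒ [26, 33, 137]
  DwuI TTCACCAC/1: at [63, 77, 86] ⇒ [64, 78, 87]
  SqiV AGCGTTG/5: at [52, 110, 123, 162] ⇒ [57, 115, 128, 167]

All cut coordinates (distinct, sorted): [5, 15, 26, 33, 40, 57, 64, 78, 87, 98, 115, 128, 137, 167]

Fragment lengths:
  5→15: 10 bp
  15→26: 11 bp
  26→33: 7 bp
  33→40: 7 bp
  40→57: 17 bp
  57→64: 7 bp
  64→78: 14 bp
  78→87: 9 bp
  87→98: 11 bp
  98→115: 17 bp
  115→128: 13 bp
  128→137: 9 bp
  137→167: 30 bp
  167→5 (wrap): 171-167+5 = 9 bp

[7,7,7,9,9,9,10,11,11,13,14,17,17,30]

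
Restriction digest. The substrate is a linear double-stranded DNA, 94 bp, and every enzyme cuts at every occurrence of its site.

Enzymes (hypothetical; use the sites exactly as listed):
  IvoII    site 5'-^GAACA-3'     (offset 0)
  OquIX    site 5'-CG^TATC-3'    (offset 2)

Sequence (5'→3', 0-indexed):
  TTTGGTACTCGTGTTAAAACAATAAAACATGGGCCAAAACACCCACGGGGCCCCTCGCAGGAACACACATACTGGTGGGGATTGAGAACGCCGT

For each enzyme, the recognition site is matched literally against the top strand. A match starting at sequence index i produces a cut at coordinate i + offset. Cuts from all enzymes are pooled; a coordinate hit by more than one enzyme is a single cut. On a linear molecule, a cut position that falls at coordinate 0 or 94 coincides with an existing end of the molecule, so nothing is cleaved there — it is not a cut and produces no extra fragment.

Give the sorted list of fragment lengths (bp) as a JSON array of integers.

Site scan:
  IvoII GAACA/0: at [60] ⇒ [60]
  OquIX (CGTATC, off=2): no sites

Pooled cuts: [60]

Fragment lengths:
  [0,60): 60 bp
  [60,94): 34 bp

[34,60]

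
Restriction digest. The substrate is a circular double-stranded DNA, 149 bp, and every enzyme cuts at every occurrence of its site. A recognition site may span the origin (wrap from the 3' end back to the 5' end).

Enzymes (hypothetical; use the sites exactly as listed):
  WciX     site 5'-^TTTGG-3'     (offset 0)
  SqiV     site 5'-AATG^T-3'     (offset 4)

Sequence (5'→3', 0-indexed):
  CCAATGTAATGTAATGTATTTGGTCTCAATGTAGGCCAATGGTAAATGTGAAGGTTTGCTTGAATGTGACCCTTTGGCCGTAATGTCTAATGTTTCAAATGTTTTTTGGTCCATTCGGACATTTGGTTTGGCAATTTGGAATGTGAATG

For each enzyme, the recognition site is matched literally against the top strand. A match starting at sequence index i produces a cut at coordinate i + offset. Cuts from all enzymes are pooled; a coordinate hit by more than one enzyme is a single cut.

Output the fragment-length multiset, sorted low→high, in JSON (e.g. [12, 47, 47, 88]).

[2,3,5,5,5,6,7,8,9,9,12,13,13,17,17,18]

Site scan:
  WciX TTTGG/0: at [18, 72, 104, 121, 126, 134] ⇒ [18, 72, 104, 121, 126, 134]
  SqiV AATGT/4: at [2, 7, 12, 27, 44, 62, 81, 88, 97, 139] ⇒ [6, 11, 16, 31, 48, 66, 85, 92, 101, 143]

All cut coordinates (distinct, sorted): [6, 11, 16, 18, 31, 48, 66, 72, 85, 92, 101, 104, 121, 126, 134, 143]

Fragments:
  6→11: 5 bp
  11→16: 5 bp
  16→18: 2 bp
  18→31: 13 bp
  31→48: 17 bp
  48→66: 18 bp
  66→72: 6 bp
  72→85: 13 bp
  85→92: 7 bp
  92→101: 9 bp
  101→104: 3 bp
  104→121: 17 bp
  121→126: 5 bp
  126→134: 8 bp
  134→143: 9 bp
  143→6 (wrap): 149-143+6 = 12 bp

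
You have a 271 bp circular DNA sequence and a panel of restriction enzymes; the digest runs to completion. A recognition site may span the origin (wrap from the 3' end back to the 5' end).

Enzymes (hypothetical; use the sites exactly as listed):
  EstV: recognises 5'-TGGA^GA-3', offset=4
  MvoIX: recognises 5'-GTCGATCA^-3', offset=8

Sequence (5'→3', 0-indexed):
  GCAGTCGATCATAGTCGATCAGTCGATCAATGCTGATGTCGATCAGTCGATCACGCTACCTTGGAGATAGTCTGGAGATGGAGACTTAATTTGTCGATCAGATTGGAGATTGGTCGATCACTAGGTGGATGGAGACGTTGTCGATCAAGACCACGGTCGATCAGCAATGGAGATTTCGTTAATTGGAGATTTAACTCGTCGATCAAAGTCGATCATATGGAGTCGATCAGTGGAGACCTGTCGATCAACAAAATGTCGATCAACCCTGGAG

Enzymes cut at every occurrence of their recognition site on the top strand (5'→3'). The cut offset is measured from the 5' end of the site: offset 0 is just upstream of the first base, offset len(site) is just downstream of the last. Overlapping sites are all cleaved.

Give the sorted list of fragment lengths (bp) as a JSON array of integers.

[5,6,7,8,8,8,10,10,11,12,13,13,13,14,14,15,16,16,16,18,18,20]

Site scan:
  EstV (TGGAGA, off=4): starts [61, 72, 78, 103, 129, 167, 183, 230] → cuts [65, 76, 82, 107, 133, 171, 187, 234]
  MvoIX (GTCGATCA, off=8): starts [3, 13, 21, 37, 45, 92, 112, 139, 155, 197, 207, 221, 239, 254] → cuts [11, 21, 29, 45, 53, 100, 120, 147, 163, 205, 215, 229, 247, 262]

All cut coordinates (distinct, sorted): [11, 21, 29, 45, 53, 65, 76, 82, 100, 107, 120, 133, 147, 163, 171, 187, 205, 215, 229, 234, 247, 262]

Fragments:
  11→21: 10 bp
  21→29: 8 bp
  29→45: 16 bp
  45→53: 8 bp
  53→65: 12 bp
  65→76: 11 bp
  76→82: 6 bp
  82→100: 18 bp
  100→107: 7 bp
  107→120: 13 bp
  120→133: 13 bp
  133→147: 14 bp
  147→163: 16 bp
  163→171: 8 bp
  171→187: 16 bp
  187→205: 18 bp
  205→215: 10 bp
  215→229: 14 bp
  229→234: 5 bp
  234→247: 13 bp
  247→262: 15 bp
  262→11 (wrap): 271-262+11 = 20 bp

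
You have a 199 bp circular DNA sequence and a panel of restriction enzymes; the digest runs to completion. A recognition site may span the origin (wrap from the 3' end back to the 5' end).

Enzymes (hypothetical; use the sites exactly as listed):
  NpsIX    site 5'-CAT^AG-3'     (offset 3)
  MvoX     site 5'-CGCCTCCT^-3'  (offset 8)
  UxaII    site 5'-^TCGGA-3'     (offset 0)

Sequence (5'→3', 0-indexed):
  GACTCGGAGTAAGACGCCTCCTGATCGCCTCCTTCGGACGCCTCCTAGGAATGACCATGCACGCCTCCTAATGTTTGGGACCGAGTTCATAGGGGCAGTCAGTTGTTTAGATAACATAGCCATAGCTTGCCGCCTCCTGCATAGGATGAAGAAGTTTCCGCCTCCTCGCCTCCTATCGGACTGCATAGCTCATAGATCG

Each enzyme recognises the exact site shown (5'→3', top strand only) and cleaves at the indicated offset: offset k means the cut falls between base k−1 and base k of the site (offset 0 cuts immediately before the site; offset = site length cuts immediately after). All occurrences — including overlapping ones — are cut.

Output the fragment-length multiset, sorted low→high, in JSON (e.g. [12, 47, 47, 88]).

[1,3,4,6,6,7,8,11,11,13,15,19,21,23,24,27]

Site scan:
  NpsIX (CATAG, off=3): starts [87, 114, 120, 139, 183, 190] → cuts [90, 117, 123, 142, 186, 193]
  MvoX (CGCCTCCT, off=8): starts [14, 25, 38, 61, 130, 158, 166] → cuts [22, 33, 46, 69, 138, 166, 174]
  UxaII (TCGGA, off=0): starts [3, 33, 175, 196] → cuts [3, 33, 175, 196]

Pooled cuts: [3, 22, 33, 46, 69, 90, 117, 123, 138, 142, 166, 174, 175, 186, 193, 196]

Fragments:
  3→22: 19 bp
  22→33: 11 bp
  33→46: 13 bp
  46→69: 23 bp
  69→90: 21 bp
  90→117: 27 bp
  117→123: 6 bp
  123→138: 15 bp
  138→142: 4 bp
  142→166: 24 bp
  166→174: 8 bp
  174→175: 1 bp
  175→186: 11 bp
  186→193: 7 bp
  193→196: 3 bp
  196→3 (wrap): 199-196+3 = 6 bp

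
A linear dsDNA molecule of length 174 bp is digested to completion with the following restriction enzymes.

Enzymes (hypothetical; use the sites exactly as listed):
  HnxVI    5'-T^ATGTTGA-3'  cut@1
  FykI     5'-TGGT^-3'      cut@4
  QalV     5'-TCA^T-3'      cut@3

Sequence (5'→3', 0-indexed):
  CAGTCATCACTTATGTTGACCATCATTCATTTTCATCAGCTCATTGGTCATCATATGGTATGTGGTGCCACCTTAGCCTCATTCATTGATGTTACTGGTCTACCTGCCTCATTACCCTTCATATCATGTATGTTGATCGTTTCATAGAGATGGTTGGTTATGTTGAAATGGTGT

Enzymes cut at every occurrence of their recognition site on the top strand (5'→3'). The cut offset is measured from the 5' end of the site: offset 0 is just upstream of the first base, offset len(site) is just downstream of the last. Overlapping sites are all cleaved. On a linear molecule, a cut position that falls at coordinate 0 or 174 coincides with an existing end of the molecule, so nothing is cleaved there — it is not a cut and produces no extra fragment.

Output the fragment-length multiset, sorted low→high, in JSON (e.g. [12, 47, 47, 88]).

[1,2,2,3,3,4,4,4,5,5,6,6,6,6,7,8,10,10,12,13,13,14,15,15]

Site scan:
  HnxVI (TATGTTGA, off=1): starts [11, 128, 158] → cuts [12, 129, 159]
  FykI (TGGT, off=4): starts [44, 55, 62, 95, 150, 154, 168] → cuts [48, 59, 66, 99, 154, 158, 172]
  QalV (TCAT, off=3): starts [3, 22, 26, 32, 40, 47, 50, 78, 82, 108, 118, 123, 141] → cuts [6, 25, 29, 35, 43, 50, 53, 81, 85, 111, 121, 126, 144]

Pooled cuts: [6, 12, 25, 29, 35, 43, 48, 50, 53, 59, 66, 81, 85, 99, 111, 121, 126, 129, 144, 154, 158, 159, 172]

Fragments:
  [0,6): 6 bp
  [6,12): 6 bp
  [12,25): 13 bp
  [25,29): 4 bp
  [29,35): 6 bp
  [35,43): 8 bp
  [43,48): 5 bp
  [48,50): 2 bp
  [50,53): 3 bp
  [53,59): 6 bp
  [59,66): 7 bp
  [66,81): 15 bp
  [81,85): 4 bp
  [85,99): 14 bp
  [99,111): 12 bp
  [111,121): 10 bp
  [121,126): 5 bp
  [126,129): 3 bp
  [129,144): 15 bp
  [144,154): 10 bp
  [154,158): 4 bp
  [158,159): 1 bp
  [159,172): 13 bp
  [172,174): 2 bp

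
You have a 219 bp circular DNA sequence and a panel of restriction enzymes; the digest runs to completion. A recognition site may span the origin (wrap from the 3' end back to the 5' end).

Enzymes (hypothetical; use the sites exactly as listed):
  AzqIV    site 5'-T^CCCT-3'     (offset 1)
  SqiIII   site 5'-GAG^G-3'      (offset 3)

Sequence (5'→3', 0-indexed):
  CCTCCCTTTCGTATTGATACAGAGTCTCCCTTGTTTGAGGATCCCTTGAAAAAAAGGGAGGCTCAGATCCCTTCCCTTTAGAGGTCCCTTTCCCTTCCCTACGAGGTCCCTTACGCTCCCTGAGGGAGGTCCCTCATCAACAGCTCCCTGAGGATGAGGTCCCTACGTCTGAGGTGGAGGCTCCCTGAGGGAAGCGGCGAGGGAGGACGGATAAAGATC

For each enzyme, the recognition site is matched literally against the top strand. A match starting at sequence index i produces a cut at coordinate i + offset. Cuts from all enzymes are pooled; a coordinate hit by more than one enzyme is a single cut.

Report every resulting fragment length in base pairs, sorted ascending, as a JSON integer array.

Per-enzyme occurrences:
  AzqIV (TCCCT, off=1): starts [2, 26, 41, 67, 72, 84, 90, 95, 106, 116, 129, 144, 159, 181, 217] → cuts [3, 27, 42, 68, 73, 85, 91, 96, 107, 117, 130, 145, 160, 182, 218]
  SqiIII (GAGG, off=3): starts [36, 57, 80, 102, 121, 125, 149, 155, 170, 176, 186, 198, 202] → cuts [39, 60, 83, 105, 124, 128, 152, 158, 173, 179, 189, 201, 205]

All cut coordinates (distinct, sorted): [3, 27, 39, 42, 60, 68, 73, 83, 85, 91, 96, 105, 107, 117, 124, 128, 130, 145, 152, 158, 160, 173, 179, 182, 189, 201, 205, 218]

Fragments:
  3→27: 24 bp
  27→39: 12 bp
  39→42: 3 bp
  42→60: 18 bp
  60→68: 8 bp
  68→73: 5 bp
  73→83: 10 bp
  83→85: 2 bp
  85→91: 6 bp
  91→96: 5 bp
  96→105: 9 bp
  105→107: 2 bp
  107→117: 10 bp
  117→124: 7 bp
  124→128: 4 bp
  128→130: 2 bp
  130→145: 15 bp
  145→152: 7 bp
  152→158: 6 bp
  158→160: 2 bp
  160→173: 13 bp
  173→179: 6 bp
  179→182: 3 bp
  182→189: 7 bp
  189→201: 12 bp
  201→205: 4 bp
  205→218: 13 bp
  218→3 (wrap): 219-218+3 = 4 bp

[2,2,2,2,3,3,4,4,4,5,5,6,6,6,7,7,7,8,9,10,10,12,12,13,13,15,18,24]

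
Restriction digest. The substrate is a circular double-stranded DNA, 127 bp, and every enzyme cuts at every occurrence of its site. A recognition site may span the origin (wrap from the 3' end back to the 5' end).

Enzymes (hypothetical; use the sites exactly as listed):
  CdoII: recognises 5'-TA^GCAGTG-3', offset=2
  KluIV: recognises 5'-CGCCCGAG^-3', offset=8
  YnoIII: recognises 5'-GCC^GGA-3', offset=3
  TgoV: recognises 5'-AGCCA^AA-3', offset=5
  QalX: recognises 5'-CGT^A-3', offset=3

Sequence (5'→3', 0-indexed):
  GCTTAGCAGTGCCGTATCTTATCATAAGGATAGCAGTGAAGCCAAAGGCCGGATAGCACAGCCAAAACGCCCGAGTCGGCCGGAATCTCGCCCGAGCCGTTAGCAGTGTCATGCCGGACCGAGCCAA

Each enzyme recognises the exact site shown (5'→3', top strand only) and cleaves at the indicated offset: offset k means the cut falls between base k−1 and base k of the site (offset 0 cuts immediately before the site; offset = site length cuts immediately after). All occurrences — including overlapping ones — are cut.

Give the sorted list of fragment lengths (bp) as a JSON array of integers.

Site scan:
  CdoII (TAGCAGTG, off=2): starts [3, 30, 100] → cuts [5, 32, 102]
  KluIV (CGCCCGAG, off=8): starts [67, 88] → cuts [75, 96]
  YnoIII (GCCGGA, off=3): starts [47, 78, 112] → cuts [50, 81, 115]
  TgoV (AGCCAAA, off=5): starts [39, 59] → cuts [44, 64]
  QalX (CGTA, off=3): starts [12] → cuts [15]

Pooled cuts: [5, 15, 32, 44, 50, 64, 75, 81, 96, 102, 115]

Fragments:
  5→15: 10 bp
  15→32: 17 bp
  32→44: 12 bp
  44→50: 6 bp
  50→64: 14 bp
  64→75: 11 bp
  75→81: 6 bp
  81→96: 15 bp
  96→102: 6 bp
  102→115: 13 bp
  115→5 (wrap): 127-115+5 = 17 bp

[6,6,6,10,11,12,13,14,15,17,17]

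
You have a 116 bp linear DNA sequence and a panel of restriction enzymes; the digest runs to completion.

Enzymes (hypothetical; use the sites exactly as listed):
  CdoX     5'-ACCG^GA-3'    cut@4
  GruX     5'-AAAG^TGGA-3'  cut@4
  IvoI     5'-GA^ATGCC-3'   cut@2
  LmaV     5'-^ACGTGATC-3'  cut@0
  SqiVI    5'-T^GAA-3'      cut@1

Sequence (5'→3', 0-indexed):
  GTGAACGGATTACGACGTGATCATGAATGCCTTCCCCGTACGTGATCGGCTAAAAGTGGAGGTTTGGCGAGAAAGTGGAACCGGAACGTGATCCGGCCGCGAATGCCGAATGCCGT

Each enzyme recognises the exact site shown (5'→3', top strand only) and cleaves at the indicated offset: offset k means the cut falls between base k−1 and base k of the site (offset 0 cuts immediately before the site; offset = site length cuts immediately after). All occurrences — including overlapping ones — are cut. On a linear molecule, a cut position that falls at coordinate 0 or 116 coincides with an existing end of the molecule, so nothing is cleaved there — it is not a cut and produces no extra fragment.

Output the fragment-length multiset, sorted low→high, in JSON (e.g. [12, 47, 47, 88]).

Site scan:
  CdoX ACCGGA/4: at [79] ⇒ [83]
  GruX AAAGTGGA/4: at [52, 71] ⇒ [56, 75]
  IvoI GAATGCC/2: at [24, 100, 107] ⇒ [26, 102, 109]
  LmaV ACGTGATC/0: at [14, 39, 85] ⇒ [14, 39, 85]
  SqiVI TGAA/1: at [1, 23] ⇒ [2, 24]

Pooled cuts: [2, 14, 24, 26, 39, 56, 75, 83, 85, 102, 109]

Fragments:
  [0,2): 2 bp
  [2,14): 12 bp
  [14,24): 10 bp
  [24,26): 2 bp
  [26,39): 13 bp
  [39,56): 17 bp
  [56,75): 19 bp
  [75,83): 8 bp
  [83,85): 2 bp
  [85,102): 17 bp
  [102,109): 7 bp
  [109,116): 7 bp

[2,2,2,7,7,8,10,12,13,17,17,19]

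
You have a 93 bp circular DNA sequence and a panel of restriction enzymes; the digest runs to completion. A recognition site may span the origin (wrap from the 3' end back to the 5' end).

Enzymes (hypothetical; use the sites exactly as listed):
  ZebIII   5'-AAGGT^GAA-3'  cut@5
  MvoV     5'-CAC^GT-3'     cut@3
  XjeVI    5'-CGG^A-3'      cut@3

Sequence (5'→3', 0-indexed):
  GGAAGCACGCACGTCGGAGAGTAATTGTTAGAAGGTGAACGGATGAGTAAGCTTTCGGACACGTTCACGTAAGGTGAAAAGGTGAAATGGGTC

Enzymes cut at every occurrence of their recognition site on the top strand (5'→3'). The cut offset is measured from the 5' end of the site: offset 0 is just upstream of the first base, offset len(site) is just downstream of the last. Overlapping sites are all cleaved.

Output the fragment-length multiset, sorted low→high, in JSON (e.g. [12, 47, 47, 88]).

[4,5,6,6,7,8,10,12,16,19]

Per-enzyme occurrences:
  ZebIII (AAGGTGAA, off=5): starts [31, 70, 78] → cuts [36, 75, 83]
  MvoV (CACGT, off=3): starts [9, 59, 65] → cuts [12, 62, 68]
  XjeVI (CGGA, off=3): starts [14, 39, 55, 92] → cuts [2, 17, 42, 58]

All cut coordinates (distinct, sorted): [2, 12, 17, 36, 42, 58, 62, 68, 75, 83]

Fragments:
  2→12: 10 bp
  12→17: 5 bp
  17→36: 19 bp
  36→42: 6 bp
  42→58: 16 bp
  58→62: 4 bp
  62→68: 6 bp
  68→75: 7 bp
  75→83: 8 bp
  83→2 (wrap): 93-83+2 = 12 bp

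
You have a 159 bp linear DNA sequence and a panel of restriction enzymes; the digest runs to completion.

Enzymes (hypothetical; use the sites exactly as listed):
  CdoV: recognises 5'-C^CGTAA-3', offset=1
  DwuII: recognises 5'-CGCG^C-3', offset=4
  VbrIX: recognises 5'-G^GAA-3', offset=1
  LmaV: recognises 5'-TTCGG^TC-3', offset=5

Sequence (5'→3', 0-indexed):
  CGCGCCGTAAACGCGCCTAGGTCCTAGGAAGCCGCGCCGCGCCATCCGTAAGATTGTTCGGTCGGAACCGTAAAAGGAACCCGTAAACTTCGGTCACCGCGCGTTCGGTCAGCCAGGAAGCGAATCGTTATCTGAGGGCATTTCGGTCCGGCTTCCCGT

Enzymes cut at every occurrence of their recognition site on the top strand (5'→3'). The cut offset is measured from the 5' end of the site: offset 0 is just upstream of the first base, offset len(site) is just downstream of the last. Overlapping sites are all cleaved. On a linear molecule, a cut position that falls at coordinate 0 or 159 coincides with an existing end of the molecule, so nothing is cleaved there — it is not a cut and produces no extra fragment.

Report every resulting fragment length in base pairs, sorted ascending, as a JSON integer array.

Per-enzyme occurrences:
  CdoV CCGTAA/1: at [4, 45, 67, 80] ⇒ [5, 46, 68, 81]
  DwuII CGCGC/4: at [0, 11, 32, 37, 97] ⇒ [4, 15, 36, 41, 101]
  VbrIX GGAA/1: at [26, 63, 75, 115] ⇒ [27, 64, 76, 116]
  LmaV TTCGGTC/5: at [56, 88, 103, 141] ⇒ [61, 93, 108, 146]

Pooled cuts: [4, 5, 15, 27, 36, 41, 46, 61, 64, 68, 76, 81, 93, 101, 108, 116, 146]

Fragment lengths:
  [0,4): 4 bp
  [4,5): 1 bp
  [5,15): 10 bp
  [15,27): 12 bp
  [27,36): 9 bp
  [36,41): 5 bp
  [41,46): 5 bp
  [46,61): 15 bp
  [61,64): 3 bp
  [64,68): 4 bp
  [68,76): 8 bp
  [76,81): 5 bp
  [81,93): 12 bp
  [93,101): 8 bp
  [101,108): 7 bp
  [108,116): 8 bp
  [116,146): 30 bp
  [146,159): 13 bp

[1,3,4,4,5,5,5,7,8,8,8,9,10,12,12,13,15,30]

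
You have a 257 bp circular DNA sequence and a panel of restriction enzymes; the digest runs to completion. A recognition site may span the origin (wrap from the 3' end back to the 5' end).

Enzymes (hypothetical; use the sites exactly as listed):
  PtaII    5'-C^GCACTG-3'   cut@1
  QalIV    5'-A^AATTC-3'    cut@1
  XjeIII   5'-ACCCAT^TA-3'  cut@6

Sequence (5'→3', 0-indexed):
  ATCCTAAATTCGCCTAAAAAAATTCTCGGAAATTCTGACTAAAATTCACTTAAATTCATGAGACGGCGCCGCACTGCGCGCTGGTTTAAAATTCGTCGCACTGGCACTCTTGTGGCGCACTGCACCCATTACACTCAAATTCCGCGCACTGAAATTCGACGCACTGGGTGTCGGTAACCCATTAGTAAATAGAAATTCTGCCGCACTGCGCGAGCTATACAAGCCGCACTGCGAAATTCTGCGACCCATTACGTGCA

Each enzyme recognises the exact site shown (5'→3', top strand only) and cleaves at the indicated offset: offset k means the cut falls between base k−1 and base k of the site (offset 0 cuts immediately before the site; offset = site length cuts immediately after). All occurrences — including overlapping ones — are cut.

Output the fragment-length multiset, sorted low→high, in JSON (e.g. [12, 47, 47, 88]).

Scan for sites:
  PtaII (CGCACTG, off=1): starts [69, 96, 115, 144, 159, 201, 224] → cuts [70, 97, 116, 145, 160, 202, 225]
  QalIV (AAATTC, off=1): starts [5, 19, 29, 41, 51, 88, 136, 151, 192, 233] → cuts [6, 20, 30, 42, 52, 89, 137, 152, 193, 234]
  XjeIII (ACCCATTA, off=6): starts [123, 176, 243] → cuts [129, 182, 249]

Pooled cuts: [6, 20, 30, 42, 52, 70, 89, 97, 116, 129, 137, 145, 152, 160, 182, 193, 202, 225, 234, 249]

Fragments:
  6→20: 14 bp
  20→30: 10 bp
  30→42: 12 bp
  42→52: 10 bp
  52→70: 18 bp
  70→89: 19 bp
  89→97: 8 bp
  97→116: 19 bp
  116→129: 13 bp
  129→137: 8 bp
  137→145: 8 bp
  145→152: 7 bp
  152→160: 8 bp
  160→182: 22 bp
  182→193: 11 bp
  193→202: 9 bp
  202→225: 23 bp
  225→234: 9 bp
  234→249: 15 bp
  249→6 (wrap): 257-249+6 = 14 bp

[7,8,8,8,8,9,9,10,10,11,12,13,14,14,15,18,19,19,22,23]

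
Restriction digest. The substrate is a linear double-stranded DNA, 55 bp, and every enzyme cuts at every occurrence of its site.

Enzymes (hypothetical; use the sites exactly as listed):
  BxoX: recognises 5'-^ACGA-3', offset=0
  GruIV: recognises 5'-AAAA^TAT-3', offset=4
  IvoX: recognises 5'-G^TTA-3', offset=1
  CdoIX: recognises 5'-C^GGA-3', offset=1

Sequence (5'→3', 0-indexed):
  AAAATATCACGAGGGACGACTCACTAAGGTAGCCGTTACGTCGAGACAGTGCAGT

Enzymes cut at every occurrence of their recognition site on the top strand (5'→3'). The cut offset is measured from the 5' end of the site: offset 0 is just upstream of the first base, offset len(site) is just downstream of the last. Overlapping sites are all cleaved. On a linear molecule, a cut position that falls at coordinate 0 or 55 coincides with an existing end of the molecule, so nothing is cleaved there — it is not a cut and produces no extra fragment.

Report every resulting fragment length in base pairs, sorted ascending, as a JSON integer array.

Per-enzyme occurrences:
  BxoX ACGA/0: at [8, 15] ⇒ [8, 15]
  GruIV AAAATAT/4: at [0] ⇒ [4]
  IvoX GTTA/1: at [34] ⇒ [35]
  CdoIX (CGGA, off=1): no sites

All cut coordinates (distinct, sorted): [4, 8, 15, 35]

Fragments:
  [0,4): 4 bp
  [4,8): 4 bp
  [8,15): 7 bp
  [15,35): 20 bp
  [35,55): 20 bp

[4,4,7,20,20]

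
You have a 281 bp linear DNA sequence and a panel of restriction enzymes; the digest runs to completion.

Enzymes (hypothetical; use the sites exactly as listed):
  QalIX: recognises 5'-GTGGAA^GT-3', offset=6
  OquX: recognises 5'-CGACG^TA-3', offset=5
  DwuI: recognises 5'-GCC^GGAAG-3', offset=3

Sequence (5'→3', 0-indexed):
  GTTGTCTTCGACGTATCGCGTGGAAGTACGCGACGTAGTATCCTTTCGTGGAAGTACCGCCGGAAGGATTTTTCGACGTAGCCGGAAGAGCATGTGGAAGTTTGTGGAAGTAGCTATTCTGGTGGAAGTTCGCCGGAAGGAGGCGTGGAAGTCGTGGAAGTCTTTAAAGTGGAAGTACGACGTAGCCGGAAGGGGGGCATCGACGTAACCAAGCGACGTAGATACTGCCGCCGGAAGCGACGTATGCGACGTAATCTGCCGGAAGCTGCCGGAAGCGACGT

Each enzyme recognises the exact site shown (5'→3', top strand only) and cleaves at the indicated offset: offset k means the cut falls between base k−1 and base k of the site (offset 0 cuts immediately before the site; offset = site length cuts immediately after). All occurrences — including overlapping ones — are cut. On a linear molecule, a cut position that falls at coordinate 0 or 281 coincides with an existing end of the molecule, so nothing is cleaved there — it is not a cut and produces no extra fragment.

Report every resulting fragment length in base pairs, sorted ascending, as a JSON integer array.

Site scan:
  QalIX (GTGGAAGT, off=6): starts [19, 47, 93, 103, 121, 144, 153, 168] → cuts [25, 53, 99, 109, 127, 150, 159, 174]
  OquX (CGACGTA, off=5): starts [8, 30, 73, 177, 200, 213, 237, 246] → cuts [13, 35, 78, 182, 205, 218, 242, 251]
  DwuI (GCCGGAAG, off=3): starts [58, 80, 131, 184, 229, 257, 267] → cuts [61, 83, 134, 187, 232, 260, 270]

All cut coordinates (distinct, sorted): [13, 25, 35, 53, 61, 78, 83, 99, 109, 127, 134, 150, 159, 174, 182, 187, 205, 218, 232, 242, 251, 260, 270]

Fragment lengths:
  [0,13): 13 bp
  [13,25): 12 bp
  [25,35): 10 bp
  [35,53): 18 bp
  [53,61): 8 bp
  [61,78): 17 bp
  [78,83): 5 bp
  [83,99): 16 bp
  [99,109): 10 bp
  [109,127): 18 bp
  [127,134): 7 bp
  [134,150): 16 bp
  [150,159): 9 bp
  [159,174): 15 bp
  [174,182): 8 bp
  [182,187): 5 bp
  [187,205): 18 bp
  [205,218): 13 bp
  [218,232): 14 bp
  [232,242): 10 bp
  [242,251): 9 bp
  [251,260): 9 bp
  [260,270): 10 bp
  [270,281): 11 bp

[5,5,7,8,8,9,9,9,10,10,10,10,11,12,13,13,14,15,16,16,17,18,18,18]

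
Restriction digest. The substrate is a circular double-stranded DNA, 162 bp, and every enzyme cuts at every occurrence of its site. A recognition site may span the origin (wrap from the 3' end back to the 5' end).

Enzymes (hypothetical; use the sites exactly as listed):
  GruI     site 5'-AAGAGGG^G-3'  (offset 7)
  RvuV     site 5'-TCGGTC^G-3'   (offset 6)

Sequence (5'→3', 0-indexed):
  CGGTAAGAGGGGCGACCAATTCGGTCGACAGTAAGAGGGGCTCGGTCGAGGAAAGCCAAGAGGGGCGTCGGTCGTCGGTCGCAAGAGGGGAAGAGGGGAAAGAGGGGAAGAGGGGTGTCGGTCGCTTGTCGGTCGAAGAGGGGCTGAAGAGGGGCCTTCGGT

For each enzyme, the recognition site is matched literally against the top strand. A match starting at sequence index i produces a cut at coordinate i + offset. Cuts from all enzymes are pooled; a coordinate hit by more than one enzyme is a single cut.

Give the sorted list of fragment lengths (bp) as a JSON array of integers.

Scan for sites:
  GruI (AAGAGGGG, off=7): starts [4, 32, 57, 82, 90, 99, 107, 135, 146] → cuts [11, 39, 64, 89, 97, 106, 114, 142, 153]
  RvuV (TCGGTCG, off=6): starts [20, 41, 67, 74, 117, 128, 157] → cuts [1, 26, 47, 73, 80, 123, 134]

Pooled cuts: [1, 11, 26, 39, 47, 64, 73, 80, 89, 97, 106, 114, 123, 134, 142, 153]

Fragment lengths:
  1→11: 10 bp
  11→26: 15 bp
  26→39: 13 bp
  39→47: 8 bp
  47→64: 17 bp
  64→73: 9 bp
  73→80: 7 bp
  80→89: 9 bp
  89→97: 8 bp
  97→106: 9 bp
  106→114: 8 bp
  114→123: 9 bp
  123→134: 11 bp
  134→142: 8 bp
  142→153: 11 bp
  153→1 (wrap): 162-153+1 = 10 bp

[7,8,8,8,8,9,9,9,9,10,10,11,11,13,15,17]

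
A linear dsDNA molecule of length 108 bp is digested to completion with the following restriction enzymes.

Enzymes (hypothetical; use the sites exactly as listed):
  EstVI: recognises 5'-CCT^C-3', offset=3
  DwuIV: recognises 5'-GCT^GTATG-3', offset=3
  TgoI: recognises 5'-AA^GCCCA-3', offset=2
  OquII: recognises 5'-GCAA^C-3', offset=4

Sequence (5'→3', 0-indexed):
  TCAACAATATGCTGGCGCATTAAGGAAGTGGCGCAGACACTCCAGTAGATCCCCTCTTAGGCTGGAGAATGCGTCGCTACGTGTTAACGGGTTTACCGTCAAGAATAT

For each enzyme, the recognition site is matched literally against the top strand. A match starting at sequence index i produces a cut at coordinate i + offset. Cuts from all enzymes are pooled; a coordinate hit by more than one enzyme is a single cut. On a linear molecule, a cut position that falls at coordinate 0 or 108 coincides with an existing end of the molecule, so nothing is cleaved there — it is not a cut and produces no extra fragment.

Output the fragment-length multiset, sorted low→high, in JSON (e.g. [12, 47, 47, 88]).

[53,55]

Per-enzyme occurrences:
  EstVI (CCTC, off=3): starts [52] → cuts [55]
  DwuIV (GCTGTATG, off=3): no sites
  TgoI (AAGCCCA, off=2): no sites
  OquII (GCAAC, off=4): no sites

All cut coordinates (distinct, sorted): [55]

Fragment lengths:
  [0,55): 55 bp
  [55,108): 53 bp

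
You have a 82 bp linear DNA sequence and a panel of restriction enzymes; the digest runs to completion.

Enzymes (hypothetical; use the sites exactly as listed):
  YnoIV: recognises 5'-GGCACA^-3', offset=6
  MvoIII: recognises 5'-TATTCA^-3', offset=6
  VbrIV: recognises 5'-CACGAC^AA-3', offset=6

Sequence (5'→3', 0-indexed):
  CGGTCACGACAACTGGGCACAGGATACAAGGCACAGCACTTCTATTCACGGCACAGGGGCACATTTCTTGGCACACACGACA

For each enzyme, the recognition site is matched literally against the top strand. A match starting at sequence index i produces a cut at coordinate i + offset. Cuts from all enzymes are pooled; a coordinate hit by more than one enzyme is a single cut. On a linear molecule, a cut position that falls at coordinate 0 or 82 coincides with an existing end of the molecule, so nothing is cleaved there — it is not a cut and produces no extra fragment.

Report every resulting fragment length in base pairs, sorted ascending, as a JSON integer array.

[7,7,8,10,11,12,13,14]

Scan for sites:
  YnoIV (GGCACA, off=6): starts [15, 29, 49, 57, 69] → cuts [21, 35, 55, 63, 75]
  MvoIII (TATTCA, off=6): starts [42] → cuts [48]
  VbrIV (CACGACAA, off=6): starts [4] → cuts [10]

Pooled cuts: [10, 21, 35, 48, 55, 63, 75]

Fragment lengths:
  [0,10): 10 bp
  [10,21): 11 bp
  [21,35): 14 bp
  [35,48): 13 bp
  [48,55): 7 bp
  [55,63): 8 bp
  [63,75): 12 bp
  [75,82): 7 bp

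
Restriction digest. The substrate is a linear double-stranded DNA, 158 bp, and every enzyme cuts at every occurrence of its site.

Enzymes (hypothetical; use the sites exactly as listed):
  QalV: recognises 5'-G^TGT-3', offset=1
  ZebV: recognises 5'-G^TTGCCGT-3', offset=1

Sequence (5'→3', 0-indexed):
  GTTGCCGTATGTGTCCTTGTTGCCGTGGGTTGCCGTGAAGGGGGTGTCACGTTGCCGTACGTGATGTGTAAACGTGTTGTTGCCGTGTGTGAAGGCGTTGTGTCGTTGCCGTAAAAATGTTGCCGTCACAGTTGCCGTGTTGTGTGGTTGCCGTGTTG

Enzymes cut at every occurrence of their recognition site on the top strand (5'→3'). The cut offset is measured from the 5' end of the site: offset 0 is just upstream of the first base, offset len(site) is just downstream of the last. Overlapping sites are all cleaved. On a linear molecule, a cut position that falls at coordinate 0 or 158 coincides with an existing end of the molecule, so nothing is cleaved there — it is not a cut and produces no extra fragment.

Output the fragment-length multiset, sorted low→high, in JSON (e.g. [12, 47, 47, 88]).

Scan for sites:
  QalV GTGT/1: at [10, 43, 65, 73, 84, 86, 99, 136, 141, 152] ⇒ [11, 44, 66, 74, 85, 87, 100, 137, 142, 153]
  ZebV GTTGCCGT/1: at [0, 18, 28, 50, 78, 104, 118, 130, 146] ⇒ [1, 19, 29, 51, 79, 105, 119, 131, 147]

Pooled cuts: [1, 11, 19, 29, 44, 51, 66, 74, 79, 85, 87, 100, 105, 119, 131, 137, 142, 147, 153]

Fragments:
  [0,1): 1 bp
  [1,11): 10 bp
  [11,19): 8 bp
  [19,29): 10 bp
  [29,44): 15 bp
  [44,51): 7 bp
  [51,66): 15 bp
  [66,74): 8 bp
  [74,79): 5 bp
  [79,85): 6 bp
  [85,87): 2 bp
  [87,100): 13 bp
  [100,105): 5 bp
  [105,119): 14 bp
  [119,131): 12 bp
  [131,137): 6 bp
  [137,142): 5 bp
  [142,147): 5 bp
  [147,153): 6 bp
  [153,158): 5 bp

[1,2,5,5,5,5,5,6,6,6,7,8,8,10,10,12,13,14,15,15]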